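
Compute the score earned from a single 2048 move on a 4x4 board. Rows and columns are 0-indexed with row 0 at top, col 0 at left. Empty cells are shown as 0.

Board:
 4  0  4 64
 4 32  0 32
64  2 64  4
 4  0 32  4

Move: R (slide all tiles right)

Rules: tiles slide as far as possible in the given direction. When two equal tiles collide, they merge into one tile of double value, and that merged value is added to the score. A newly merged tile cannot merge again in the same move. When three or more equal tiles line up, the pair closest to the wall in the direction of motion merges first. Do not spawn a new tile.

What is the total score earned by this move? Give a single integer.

Slide right:
row 0: [4, 0, 4, 64] -> [0, 0, 8, 64]  score +8 (running 8)
row 1: [4, 32, 0, 32] -> [0, 0, 4, 64]  score +64 (running 72)
row 2: [64, 2, 64, 4] -> [64, 2, 64, 4]  score +0 (running 72)
row 3: [4, 0, 32, 4] -> [0, 4, 32, 4]  score +0 (running 72)
Board after move:
 0  0  8 64
 0  0  4 64
64  2 64  4
 0  4 32  4

Answer: 72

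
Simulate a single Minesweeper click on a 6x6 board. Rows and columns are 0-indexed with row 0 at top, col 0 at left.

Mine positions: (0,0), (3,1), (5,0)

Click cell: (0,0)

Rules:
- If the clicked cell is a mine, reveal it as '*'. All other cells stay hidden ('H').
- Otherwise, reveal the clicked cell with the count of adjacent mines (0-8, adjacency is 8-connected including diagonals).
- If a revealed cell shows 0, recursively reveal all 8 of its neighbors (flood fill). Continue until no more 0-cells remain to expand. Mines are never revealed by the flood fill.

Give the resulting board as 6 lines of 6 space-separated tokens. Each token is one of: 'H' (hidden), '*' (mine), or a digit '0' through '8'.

* H H H H H
H H H H H H
H H H H H H
H H H H H H
H H H H H H
H H H H H H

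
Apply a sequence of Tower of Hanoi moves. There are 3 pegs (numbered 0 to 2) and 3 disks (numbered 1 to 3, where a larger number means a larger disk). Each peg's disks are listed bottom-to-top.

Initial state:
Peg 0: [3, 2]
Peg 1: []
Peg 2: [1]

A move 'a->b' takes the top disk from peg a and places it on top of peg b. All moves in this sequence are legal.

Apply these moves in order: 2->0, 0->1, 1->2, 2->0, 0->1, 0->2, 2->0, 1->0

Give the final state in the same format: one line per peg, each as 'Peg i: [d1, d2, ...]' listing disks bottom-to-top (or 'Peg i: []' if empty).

Answer: Peg 0: [3, 2, 1]
Peg 1: []
Peg 2: []

Derivation:
After move 1 (2->0):
Peg 0: [3, 2, 1]
Peg 1: []
Peg 2: []

After move 2 (0->1):
Peg 0: [3, 2]
Peg 1: [1]
Peg 2: []

After move 3 (1->2):
Peg 0: [3, 2]
Peg 1: []
Peg 2: [1]

After move 4 (2->0):
Peg 0: [3, 2, 1]
Peg 1: []
Peg 2: []

After move 5 (0->1):
Peg 0: [3, 2]
Peg 1: [1]
Peg 2: []

After move 6 (0->2):
Peg 0: [3]
Peg 1: [1]
Peg 2: [2]

After move 7 (2->0):
Peg 0: [3, 2]
Peg 1: [1]
Peg 2: []

After move 8 (1->0):
Peg 0: [3, 2, 1]
Peg 1: []
Peg 2: []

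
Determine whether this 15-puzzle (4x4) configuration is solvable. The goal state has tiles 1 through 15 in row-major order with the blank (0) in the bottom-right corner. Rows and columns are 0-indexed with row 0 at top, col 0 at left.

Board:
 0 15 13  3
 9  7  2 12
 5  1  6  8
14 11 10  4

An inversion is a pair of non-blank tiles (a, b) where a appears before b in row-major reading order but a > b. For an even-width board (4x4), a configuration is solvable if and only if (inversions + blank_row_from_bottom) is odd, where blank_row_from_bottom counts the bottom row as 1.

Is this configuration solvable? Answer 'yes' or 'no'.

Inversions: 58
Blank is in row 0 (0-indexed from top), which is row 4 counting from the bottom (bottom = 1).
58 + 4 = 62, which is even, so the puzzle is not solvable.

Answer: no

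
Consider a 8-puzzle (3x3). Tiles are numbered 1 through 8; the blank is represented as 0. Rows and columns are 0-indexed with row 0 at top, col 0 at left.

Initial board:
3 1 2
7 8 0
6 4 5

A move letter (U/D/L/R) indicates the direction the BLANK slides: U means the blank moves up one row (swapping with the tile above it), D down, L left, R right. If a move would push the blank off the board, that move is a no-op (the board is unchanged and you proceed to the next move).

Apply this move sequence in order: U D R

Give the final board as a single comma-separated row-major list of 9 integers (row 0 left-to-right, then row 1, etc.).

After move 1 (U):
3 1 0
7 8 2
6 4 5

After move 2 (D):
3 1 2
7 8 0
6 4 5

After move 3 (R):
3 1 2
7 8 0
6 4 5

Answer: 3, 1, 2, 7, 8, 0, 6, 4, 5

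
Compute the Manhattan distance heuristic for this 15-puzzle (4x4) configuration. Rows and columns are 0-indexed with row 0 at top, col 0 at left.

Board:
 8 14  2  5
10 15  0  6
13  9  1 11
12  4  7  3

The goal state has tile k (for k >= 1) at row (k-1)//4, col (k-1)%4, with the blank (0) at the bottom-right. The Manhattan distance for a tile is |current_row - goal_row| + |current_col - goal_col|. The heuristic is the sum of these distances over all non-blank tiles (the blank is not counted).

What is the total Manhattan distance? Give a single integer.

Tile 8: (0,0)->(1,3) = 4
Tile 14: (0,1)->(3,1) = 3
Tile 2: (0,2)->(0,1) = 1
Tile 5: (0,3)->(1,0) = 4
Tile 10: (1,0)->(2,1) = 2
Tile 15: (1,1)->(3,2) = 3
Tile 6: (1,3)->(1,1) = 2
Tile 13: (2,0)->(3,0) = 1
Tile 9: (2,1)->(2,0) = 1
Tile 1: (2,2)->(0,0) = 4
Tile 11: (2,3)->(2,2) = 1
Tile 12: (3,0)->(2,3) = 4
Tile 4: (3,1)->(0,3) = 5
Tile 7: (3,2)->(1,2) = 2
Tile 3: (3,3)->(0,2) = 4
Sum: 4 + 3 + 1 + 4 + 2 + 3 + 2 + 1 + 1 + 4 + 1 + 4 + 5 + 2 + 4 = 41

Answer: 41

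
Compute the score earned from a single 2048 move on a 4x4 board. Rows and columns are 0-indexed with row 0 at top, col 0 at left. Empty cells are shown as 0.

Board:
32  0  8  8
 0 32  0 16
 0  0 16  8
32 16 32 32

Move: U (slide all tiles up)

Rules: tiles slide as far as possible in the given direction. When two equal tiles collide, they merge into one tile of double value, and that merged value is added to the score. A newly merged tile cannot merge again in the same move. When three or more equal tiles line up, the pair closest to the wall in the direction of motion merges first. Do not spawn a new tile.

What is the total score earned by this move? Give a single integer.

Slide up:
col 0: [32, 0, 0, 32] -> [64, 0, 0, 0]  score +64 (running 64)
col 1: [0, 32, 0, 16] -> [32, 16, 0, 0]  score +0 (running 64)
col 2: [8, 0, 16, 32] -> [8, 16, 32, 0]  score +0 (running 64)
col 3: [8, 16, 8, 32] -> [8, 16, 8, 32]  score +0 (running 64)
Board after move:
64 32  8  8
 0 16 16 16
 0  0 32  8
 0  0  0 32

Answer: 64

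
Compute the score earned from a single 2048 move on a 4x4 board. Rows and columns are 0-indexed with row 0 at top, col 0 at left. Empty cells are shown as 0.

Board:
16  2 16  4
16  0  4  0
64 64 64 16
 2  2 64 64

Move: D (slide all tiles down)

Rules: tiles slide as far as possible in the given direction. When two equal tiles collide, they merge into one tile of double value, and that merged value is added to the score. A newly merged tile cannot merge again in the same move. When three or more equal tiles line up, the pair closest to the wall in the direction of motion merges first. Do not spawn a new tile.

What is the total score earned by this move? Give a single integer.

Slide down:
col 0: [16, 16, 64, 2] -> [0, 32, 64, 2]  score +32 (running 32)
col 1: [2, 0, 64, 2] -> [0, 2, 64, 2]  score +0 (running 32)
col 2: [16, 4, 64, 64] -> [0, 16, 4, 128]  score +128 (running 160)
col 3: [4, 0, 16, 64] -> [0, 4, 16, 64]  score +0 (running 160)
Board after move:
  0   0   0   0
 32   2  16   4
 64  64   4  16
  2   2 128  64

Answer: 160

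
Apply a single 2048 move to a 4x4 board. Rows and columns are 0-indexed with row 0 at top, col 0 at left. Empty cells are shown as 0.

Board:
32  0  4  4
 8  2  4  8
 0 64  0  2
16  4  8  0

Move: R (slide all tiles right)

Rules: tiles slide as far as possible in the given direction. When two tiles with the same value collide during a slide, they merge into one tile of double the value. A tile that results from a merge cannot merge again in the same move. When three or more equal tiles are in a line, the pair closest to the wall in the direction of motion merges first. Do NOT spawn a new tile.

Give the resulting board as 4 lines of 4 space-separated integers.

Slide right:
row 0: [32, 0, 4, 4] -> [0, 0, 32, 8]
row 1: [8, 2, 4, 8] -> [8, 2, 4, 8]
row 2: [0, 64, 0, 2] -> [0, 0, 64, 2]
row 3: [16, 4, 8, 0] -> [0, 16, 4, 8]

Answer:  0  0 32  8
 8  2  4  8
 0  0 64  2
 0 16  4  8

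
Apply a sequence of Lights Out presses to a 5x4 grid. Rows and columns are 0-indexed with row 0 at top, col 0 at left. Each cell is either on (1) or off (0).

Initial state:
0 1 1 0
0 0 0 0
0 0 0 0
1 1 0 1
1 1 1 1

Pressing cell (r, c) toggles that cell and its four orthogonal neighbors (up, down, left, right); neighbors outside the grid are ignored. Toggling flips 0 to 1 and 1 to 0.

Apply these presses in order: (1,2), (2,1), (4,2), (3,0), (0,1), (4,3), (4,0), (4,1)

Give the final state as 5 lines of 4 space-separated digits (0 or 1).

Answer: 1 0 1 0
0 1 1 1
0 1 0 0
1 0 1 0
0 0 0 1

Derivation:
After press 1 at (1,2):
0 1 0 0
0 1 1 1
0 0 1 0
1 1 0 1
1 1 1 1

After press 2 at (2,1):
0 1 0 0
0 0 1 1
1 1 0 0
1 0 0 1
1 1 1 1

After press 3 at (4,2):
0 1 0 0
0 0 1 1
1 1 0 0
1 0 1 1
1 0 0 0

After press 4 at (3,0):
0 1 0 0
0 0 1 1
0 1 0 0
0 1 1 1
0 0 0 0

After press 5 at (0,1):
1 0 1 0
0 1 1 1
0 1 0 0
0 1 1 1
0 0 0 0

After press 6 at (4,3):
1 0 1 0
0 1 1 1
0 1 0 0
0 1 1 0
0 0 1 1

After press 7 at (4,0):
1 0 1 0
0 1 1 1
0 1 0 0
1 1 1 0
1 1 1 1

After press 8 at (4,1):
1 0 1 0
0 1 1 1
0 1 0 0
1 0 1 0
0 0 0 1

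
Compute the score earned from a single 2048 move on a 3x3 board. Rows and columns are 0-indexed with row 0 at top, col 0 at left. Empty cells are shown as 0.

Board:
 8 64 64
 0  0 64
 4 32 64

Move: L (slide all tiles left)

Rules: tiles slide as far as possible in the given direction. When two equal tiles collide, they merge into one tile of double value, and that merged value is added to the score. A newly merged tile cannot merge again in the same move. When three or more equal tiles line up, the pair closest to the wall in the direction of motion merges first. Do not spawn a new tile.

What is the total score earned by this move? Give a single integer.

Answer: 128

Derivation:
Slide left:
row 0: [8, 64, 64] -> [8, 128, 0]  score +128 (running 128)
row 1: [0, 0, 64] -> [64, 0, 0]  score +0 (running 128)
row 2: [4, 32, 64] -> [4, 32, 64]  score +0 (running 128)
Board after move:
  8 128   0
 64   0   0
  4  32  64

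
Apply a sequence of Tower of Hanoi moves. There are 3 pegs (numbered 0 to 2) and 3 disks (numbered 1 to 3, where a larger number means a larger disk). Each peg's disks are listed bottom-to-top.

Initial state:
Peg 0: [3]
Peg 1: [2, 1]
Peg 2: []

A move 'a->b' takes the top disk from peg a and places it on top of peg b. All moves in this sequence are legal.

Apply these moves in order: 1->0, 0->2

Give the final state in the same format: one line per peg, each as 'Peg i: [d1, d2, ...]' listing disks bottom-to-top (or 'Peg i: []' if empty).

Answer: Peg 0: [3]
Peg 1: [2]
Peg 2: [1]

Derivation:
After move 1 (1->0):
Peg 0: [3, 1]
Peg 1: [2]
Peg 2: []

After move 2 (0->2):
Peg 0: [3]
Peg 1: [2]
Peg 2: [1]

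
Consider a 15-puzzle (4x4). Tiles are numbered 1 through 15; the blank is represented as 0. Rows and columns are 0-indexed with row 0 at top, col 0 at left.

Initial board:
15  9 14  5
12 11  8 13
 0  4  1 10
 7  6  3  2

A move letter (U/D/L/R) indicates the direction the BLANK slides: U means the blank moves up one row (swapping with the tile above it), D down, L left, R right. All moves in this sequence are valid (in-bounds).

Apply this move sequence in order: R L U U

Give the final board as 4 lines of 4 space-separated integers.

After move 1 (R):
15  9 14  5
12 11  8 13
 4  0  1 10
 7  6  3  2

After move 2 (L):
15  9 14  5
12 11  8 13
 0  4  1 10
 7  6  3  2

After move 3 (U):
15  9 14  5
 0 11  8 13
12  4  1 10
 7  6  3  2

After move 4 (U):
 0  9 14  5
15 11  8 13
12  4  1 10
 7  6  3  2

Answer:  0  9 14  5
15 11  8 13
12  4  1 10
 7  6  3  2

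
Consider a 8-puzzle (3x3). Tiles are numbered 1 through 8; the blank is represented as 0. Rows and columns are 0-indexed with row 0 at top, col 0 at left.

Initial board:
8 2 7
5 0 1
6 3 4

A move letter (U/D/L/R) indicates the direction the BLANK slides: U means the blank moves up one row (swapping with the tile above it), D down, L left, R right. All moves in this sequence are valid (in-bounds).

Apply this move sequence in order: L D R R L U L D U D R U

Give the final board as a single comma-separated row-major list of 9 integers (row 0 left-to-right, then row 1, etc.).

After move 1 (L):
8 2 7
0 5 1
6 3 4

After move 2 (D):
8 2 7
6 5 1
0 3 4

After move 3 (R):
8 2 7
6 5 1
3 0 4

After move 4 (R):
8 2 7
6 5 1
3 4 0

After move 5 (L):
8 2 7
6 5 1
3 0 4

After move 6 (U):
8 2 7
6 0 1
3 5 4

After move 7 (L):
8 2 7
0 6 1
3 5 4

After move 8 (D):
8 2 7
3 6 1
0 5 4

After move 9 (U):
8 2 7
0 6 1
3 5 4

After move 10 (D):
8 2 7
3 6 1
0 5 4

After move 11 (R):
8 2 7
3 6 1
5 0 4

After move 12 (U):
8 2 7
3 0 1
5 6 4

Answer: 8, 2, 7, 3, 0, 1, 5, 6, 4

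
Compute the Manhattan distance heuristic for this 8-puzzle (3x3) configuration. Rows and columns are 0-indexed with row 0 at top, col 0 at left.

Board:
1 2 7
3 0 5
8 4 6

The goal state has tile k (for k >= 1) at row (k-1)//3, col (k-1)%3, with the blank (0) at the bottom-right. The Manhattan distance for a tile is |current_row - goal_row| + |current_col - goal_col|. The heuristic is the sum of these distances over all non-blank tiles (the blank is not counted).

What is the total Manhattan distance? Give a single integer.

Tile 1: (0,0)->(0,0) = 0
Tile 2: (0,1)->(0,1) = 0
Tile 7: (0,2)->(2,0) = 4
Tile 3: (1,0)->(0,2) = 3
Tile 5: (1,2)->(1,1) = 1
Tile 8: (2,0)->(2,1) = 1
Tile 4: (2,1)->(1,0) = 2
Tile 6: (2,2)->(1,2) = 1
Sum: 0 + 0 + 4 + 3 + 1 + 1 + 2 + 1 = 12

Answer: 12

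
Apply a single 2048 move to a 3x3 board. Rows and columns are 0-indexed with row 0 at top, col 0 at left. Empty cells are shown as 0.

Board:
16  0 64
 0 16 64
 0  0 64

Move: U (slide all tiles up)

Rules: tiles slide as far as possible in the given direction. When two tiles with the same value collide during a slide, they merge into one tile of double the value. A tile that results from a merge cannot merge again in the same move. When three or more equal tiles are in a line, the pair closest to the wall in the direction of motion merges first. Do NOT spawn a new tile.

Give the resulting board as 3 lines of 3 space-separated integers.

Slide up:
col 0: [16, 0, 0] -> [16, 0, 0]
col 1: [0, 16, 0] -> [16, 0, 0]
col 2: [64, 64, 64] -> [128, 64, 0]

Answer:  16  16 128
  0   0  64
  0   0   0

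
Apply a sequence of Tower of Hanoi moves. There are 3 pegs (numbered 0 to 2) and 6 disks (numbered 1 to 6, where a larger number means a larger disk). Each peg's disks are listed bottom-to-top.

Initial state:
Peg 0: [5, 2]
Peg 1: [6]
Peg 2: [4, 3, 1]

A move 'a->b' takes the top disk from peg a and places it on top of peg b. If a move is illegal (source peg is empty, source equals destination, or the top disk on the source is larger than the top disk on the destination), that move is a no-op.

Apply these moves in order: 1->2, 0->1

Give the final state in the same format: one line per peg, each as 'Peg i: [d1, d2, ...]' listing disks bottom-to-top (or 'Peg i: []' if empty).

Answer: Peg 0: [5]
Peg 1: [6, 2]
Peg 2: [4, 3, 1]

Derivation:
After move 1 (1->2):
Peg 0: [5, 2]
Peg 1: [6]
Peg 2: [4, 3, 1]

After move 2 (0->1):
Peg 0: [5]
Peg 1: [6, 2]
Peg 2: [4, 3, 1]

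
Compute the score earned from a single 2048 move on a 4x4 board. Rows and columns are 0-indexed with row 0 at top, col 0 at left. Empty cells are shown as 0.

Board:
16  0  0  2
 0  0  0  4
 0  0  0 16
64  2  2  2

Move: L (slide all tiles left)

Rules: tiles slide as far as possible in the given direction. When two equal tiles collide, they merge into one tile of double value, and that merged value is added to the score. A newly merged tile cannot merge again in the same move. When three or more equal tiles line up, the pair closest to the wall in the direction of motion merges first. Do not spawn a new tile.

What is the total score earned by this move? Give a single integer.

Answer: 4

Derivation:
Slide left:
row 0: [16, 0, 0, 2] -> [16, 2, 0, 0]  score +0 (running 0)
row 1: [0, 0, 0, 4] -> [4, 0, 0, 0]  score +0 (running 0)
row 2: [0, 0, 0, 16] -> [16, 0, 0, 0]  score +0 (running 0)
row 3: [64, 2, 2, 2] -> [64, 4, 2, 0]  score +4 (running 4)
Board after move:
16  2  0  0
 4  0  0  0
16  0  0  0
64  4  2  0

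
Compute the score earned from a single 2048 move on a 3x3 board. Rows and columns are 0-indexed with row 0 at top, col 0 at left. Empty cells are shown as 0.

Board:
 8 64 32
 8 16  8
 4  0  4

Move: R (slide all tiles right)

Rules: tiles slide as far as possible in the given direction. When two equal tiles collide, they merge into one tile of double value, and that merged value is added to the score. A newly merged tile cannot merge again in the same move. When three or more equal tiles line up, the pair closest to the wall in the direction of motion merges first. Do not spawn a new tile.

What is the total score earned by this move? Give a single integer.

Answer: 8

Derivation:
Slide right:
row 0: [8, 64, 32] -> [8, 64, 32]  score +0 (running 0)
row 1: [8, 16, 8] -> [8, 16, 8]  score +0 (running 0)
row 2: [4, 0, 4] -> [0, 0, 8]  score +8 (running 8)
Board after move:
 8 64 32
 8 16  8
 0  0  8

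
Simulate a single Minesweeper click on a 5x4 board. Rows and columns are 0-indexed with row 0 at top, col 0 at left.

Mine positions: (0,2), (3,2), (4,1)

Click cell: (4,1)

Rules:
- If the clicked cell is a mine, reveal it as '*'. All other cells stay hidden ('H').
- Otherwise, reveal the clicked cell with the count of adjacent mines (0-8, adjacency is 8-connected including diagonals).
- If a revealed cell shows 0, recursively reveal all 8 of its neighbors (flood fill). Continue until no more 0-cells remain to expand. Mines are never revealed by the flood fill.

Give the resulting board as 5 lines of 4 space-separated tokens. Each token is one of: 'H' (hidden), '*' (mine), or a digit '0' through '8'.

H H H H
H H H H
H H H H
H H H H
H * H H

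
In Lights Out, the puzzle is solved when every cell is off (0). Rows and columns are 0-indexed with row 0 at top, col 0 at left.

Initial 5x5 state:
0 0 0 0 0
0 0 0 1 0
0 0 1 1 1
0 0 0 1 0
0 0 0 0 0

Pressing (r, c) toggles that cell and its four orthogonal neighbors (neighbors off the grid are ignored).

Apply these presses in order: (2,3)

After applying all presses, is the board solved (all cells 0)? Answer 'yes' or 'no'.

After press 1 at (2,3):
0 0 0 0 0
0 0 0 0 0
0 0 0 0 0
0 0 0 0 0
0 0 0 0 0

Lights still on: 0

Answer: yes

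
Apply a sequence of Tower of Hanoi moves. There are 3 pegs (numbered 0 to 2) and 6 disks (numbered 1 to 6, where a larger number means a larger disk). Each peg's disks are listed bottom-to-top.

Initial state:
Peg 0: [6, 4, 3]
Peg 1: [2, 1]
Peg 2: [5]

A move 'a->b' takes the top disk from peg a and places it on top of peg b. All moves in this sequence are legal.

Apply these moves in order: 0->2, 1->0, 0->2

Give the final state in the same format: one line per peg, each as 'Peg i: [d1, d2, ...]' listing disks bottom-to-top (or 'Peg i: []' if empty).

Answer: Peg 0: [6, 4]
Peg 1: [2]
Peg 2: [5, 3, 1]

Derivation:
After move 1 (0->2):
Peg 0: [6, 4]
Peg 1: [2, 1]
Peg 2: [5, 3]

After move 2 (1->0):
Peg 0: [6, 4, 1]
Peg 1: [2]
Peg 2: [5, 3]

After move 3 (0->2):
Peg 0: [6, 4]
Peg 1: [2]
Peg 2: [5, 3, 1]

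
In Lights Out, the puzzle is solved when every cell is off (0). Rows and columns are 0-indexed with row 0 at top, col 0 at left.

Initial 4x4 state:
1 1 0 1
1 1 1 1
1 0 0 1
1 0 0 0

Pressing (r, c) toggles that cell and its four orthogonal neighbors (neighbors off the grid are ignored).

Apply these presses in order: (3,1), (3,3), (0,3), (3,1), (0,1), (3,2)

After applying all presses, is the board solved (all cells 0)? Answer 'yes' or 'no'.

Answer: no

Derivation:
After press 1 at (3,1):
1 1 0 1
1 1 1 1
1 1 0 1
0 1 1 0

After press 2 at (3,3):
1 1 0 1
1 1 1 1
1 1 0 0
0 1 0 1

After press 3 at (0,3):
1 1 1 0
1 1 1 0
1 1 0 0
0 1 0 1

After press 4 at (3,1):
1 1 1 0
1 1 1 0
1 0 0 0
1 0 1 1

After press 5 at (0,1):
0 0 0 0
1 0 1 0
1 0 0 0
1 0 1 1

After press 6 at (3,2):
0 0 0 0
1 0 1 0
1 0 1 0
1 1 0 0

Lights still on: 6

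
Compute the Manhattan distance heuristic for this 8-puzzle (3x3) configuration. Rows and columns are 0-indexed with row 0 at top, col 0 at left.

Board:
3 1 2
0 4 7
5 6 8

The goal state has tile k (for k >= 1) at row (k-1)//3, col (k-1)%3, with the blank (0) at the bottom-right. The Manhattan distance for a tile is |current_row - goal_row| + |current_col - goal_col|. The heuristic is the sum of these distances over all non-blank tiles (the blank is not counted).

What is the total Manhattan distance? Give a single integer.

Answer: 13

Derivation:
Tile 3: (0,0)->(0,2) = 2
Tile 1: (0,1)->(0,0) = 1
Tile 2: (0,2)->(0,1) = 1
Tile 4: (1,1)->(1,0) = 1
Tile 7: (1,2)->(2,0) = 3
Tile 5: (2,0)->(1,1) = 2
Tile 6: (2,1)->(1,2) = 2
Tile 8: (2,2)->(2,1) = 1
Sum: 2 + 1 + 1 + 1 + 3 + 2 + 2 + 1 = 13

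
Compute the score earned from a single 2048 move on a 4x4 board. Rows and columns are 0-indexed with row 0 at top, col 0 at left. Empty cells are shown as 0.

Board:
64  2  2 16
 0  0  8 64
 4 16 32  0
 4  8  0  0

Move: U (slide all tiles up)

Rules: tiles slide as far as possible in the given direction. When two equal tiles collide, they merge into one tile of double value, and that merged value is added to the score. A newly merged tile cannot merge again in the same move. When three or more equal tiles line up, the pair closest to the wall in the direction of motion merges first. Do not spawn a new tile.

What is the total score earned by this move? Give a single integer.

Slide up:
col 0: [64, 0, 4, 4] -> [64, 8, 0, 0]  score +8 (running 8)
col 1: [2, 0, 16, 8] -> [2, 16, 8, 0]  score +0 (running 8)
col 2: [2, 8, 32, 0] -> [2, 8, 32, 0]  score +0 (running 8)
col 3: [16, 64, 0, 0] -> [16, 64, 0, 0]  score +0 (running 8)
Board after move:
64  2  2 16
 8 16  8 64
 0  8 32  0
 0  0  0  0

Answer: 8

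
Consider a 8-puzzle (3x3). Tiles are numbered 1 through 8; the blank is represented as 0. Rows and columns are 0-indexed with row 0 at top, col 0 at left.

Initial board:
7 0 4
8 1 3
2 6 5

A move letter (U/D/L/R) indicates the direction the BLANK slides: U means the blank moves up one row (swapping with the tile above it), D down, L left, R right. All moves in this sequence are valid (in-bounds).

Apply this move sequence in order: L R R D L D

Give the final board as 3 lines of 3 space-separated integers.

Answer: 7 4 3
8 6 1
2 0 5

Derivation:
After move 1 (L):
0 7 4
8 1 3
2 6 5

After move 2 (R):
7 0 4
8 1 3
2 6 5

After move 3 (R):
7 4 0
8 1 3
2 6 5

After move 4 (D):
7 4 3
8 1 0
2 6 5

After move 5 (L):
7 4 3
8 0 1
2 6 5

After move 6 (D):
7 4 3
8 6 1
2 0 5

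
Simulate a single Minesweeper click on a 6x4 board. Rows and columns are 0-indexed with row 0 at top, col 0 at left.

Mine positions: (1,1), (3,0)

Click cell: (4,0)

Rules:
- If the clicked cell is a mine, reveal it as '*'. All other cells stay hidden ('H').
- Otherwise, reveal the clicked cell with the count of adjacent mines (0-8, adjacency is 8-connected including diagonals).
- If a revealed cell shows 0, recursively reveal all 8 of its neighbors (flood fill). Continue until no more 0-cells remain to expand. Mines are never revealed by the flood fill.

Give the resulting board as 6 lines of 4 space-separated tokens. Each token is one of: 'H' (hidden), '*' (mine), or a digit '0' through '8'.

H H H H
H H H H
H H H H
H H H H
1 H H H
H H H H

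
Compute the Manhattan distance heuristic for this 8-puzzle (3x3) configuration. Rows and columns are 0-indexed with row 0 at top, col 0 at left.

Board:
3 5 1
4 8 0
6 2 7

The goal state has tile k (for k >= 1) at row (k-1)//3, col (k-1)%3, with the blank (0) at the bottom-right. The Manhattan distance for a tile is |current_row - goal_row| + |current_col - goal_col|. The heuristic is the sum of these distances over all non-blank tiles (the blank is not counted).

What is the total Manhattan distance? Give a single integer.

Tile 3: at (0,0), goal (0,2), distance |0-0|+|0-2| = 2
Tile 5: at (0,1), goal (1,1), distance |0-1|+|1-1| = 1
Tile 1: at (0,2), goal (0,0), distance |0-0|+|2-0| = 2
Tile 4: at (1,0), goal (1,0), distance |1-1|+|0-0| = 0
Tile 8: at (1,1), goal (2,1), distance |1-2|+|1-1| = 1
Tile 6: at (2,0), goal (1,2), distance |2-1|+|0-2| = 3
Tile 2: at (2,1), goal (0,1), distance |2-0|+|1-1| = 2
Tile 7: at (2,2), goal (2,0), distance |2-2|+|2-0| = 2
Sum: 2 + 1 + 2 + 0 + 1 + 3 + 2 + 2 = 13

Answer: 13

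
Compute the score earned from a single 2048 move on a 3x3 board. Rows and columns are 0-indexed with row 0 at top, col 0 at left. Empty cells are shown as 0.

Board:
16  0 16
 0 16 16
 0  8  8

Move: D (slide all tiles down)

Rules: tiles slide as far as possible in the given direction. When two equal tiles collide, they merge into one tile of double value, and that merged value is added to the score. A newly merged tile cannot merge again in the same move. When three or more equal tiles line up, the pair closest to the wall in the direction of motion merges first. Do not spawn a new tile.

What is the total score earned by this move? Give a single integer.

Slide down:
col 0: [16, 0, 0] -> [0, 0, 16]  score +0 (running 0)
col 1: [0, 16, 8] -> [0, 16, 8]  score +0 (running 0)
col 2: [16, 16, 8] -> [0, 32, 8]  score +32 (running 32)
Board after move:
 0  0  0
 0 16 32
16  8  8

Answer: 32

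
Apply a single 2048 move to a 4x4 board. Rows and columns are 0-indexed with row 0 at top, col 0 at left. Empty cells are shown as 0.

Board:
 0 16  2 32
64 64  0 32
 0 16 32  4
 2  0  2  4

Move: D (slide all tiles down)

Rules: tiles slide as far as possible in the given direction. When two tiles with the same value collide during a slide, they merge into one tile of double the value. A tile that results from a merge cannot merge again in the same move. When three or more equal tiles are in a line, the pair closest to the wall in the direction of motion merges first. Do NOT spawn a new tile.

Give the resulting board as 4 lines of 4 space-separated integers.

Slide down:
col 0: [0, 64, 0, 2] -> [0, 0, 64, 2]
col 1: [16, 64, 16, 0] -> [0, 16, 64, 16]
col 2: [2, 0, 32, 2] -> [0, 2, 32, 2]
col 3: [32, 32, 4, 4] -> [0, 0, 64, 8]

Answer:  0  0  0  0
 0 16  2  0
64 64 32 64
 2 16  2  8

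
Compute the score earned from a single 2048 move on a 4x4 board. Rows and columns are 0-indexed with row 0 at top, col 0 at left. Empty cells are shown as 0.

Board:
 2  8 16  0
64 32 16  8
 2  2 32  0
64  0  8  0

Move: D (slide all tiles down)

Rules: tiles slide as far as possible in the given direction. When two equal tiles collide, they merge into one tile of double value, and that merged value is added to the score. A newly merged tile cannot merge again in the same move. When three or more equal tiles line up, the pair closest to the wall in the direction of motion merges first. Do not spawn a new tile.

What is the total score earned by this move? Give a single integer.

Slide down:
col 0: [2, 64, 2, 64] -> [2, 64, 2, 64]  score +0 (running 0)
col 1: [8, 32, 2, 0] -> [0, 8, 32, 2]  score +0 (running 0)
col 2: [16, 16, 32, 8] -> [0, 32, 32, 8]  score +32 (running 32)
col 3: [0, 8, 0, 0] -> [0, 0, 0, 8]  score +0 (running 32)
Board after move:
 2  0  0  0
64  8 32  0
 2 32 32  0
64  2  8  8

Answer: 32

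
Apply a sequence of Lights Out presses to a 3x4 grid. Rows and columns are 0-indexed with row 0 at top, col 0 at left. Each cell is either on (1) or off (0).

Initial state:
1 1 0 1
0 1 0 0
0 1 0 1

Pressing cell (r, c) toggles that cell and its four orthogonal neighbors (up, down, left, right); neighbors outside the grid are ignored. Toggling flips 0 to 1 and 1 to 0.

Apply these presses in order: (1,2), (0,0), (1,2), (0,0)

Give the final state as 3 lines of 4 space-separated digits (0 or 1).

After press 1 at (1,2):
1 1 1 1
0 0 1 1
0 1 1 1

After press 2 at (0,0):
0 0 1 1
1 0 1 1
0 1 1 1

After press 3 at (1,2):
0 0 0 1
1 1 0 0
0 1 0 1

After press 4 at (0,0):
1 1 0 1
0 1 0 0
0 1 0 1

Answer: 1 1 0 1
0 1 0 0
0 1 0 1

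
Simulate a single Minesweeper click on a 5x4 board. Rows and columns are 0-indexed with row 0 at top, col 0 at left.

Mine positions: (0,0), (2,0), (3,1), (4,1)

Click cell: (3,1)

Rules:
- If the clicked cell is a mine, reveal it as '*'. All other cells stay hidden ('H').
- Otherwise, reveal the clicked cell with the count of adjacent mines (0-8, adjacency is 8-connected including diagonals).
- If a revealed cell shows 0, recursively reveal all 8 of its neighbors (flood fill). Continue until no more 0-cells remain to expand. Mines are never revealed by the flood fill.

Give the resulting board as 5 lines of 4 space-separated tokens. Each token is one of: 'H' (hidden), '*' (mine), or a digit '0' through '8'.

H H H H
H H H H
H H H H
H * H H
H H H H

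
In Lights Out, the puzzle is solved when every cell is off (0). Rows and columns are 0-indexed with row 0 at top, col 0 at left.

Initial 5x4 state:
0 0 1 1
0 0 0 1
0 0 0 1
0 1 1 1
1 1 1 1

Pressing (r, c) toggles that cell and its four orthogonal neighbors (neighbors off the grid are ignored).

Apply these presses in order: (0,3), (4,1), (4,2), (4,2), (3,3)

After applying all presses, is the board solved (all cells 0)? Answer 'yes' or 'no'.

After press 1 at (0,3):
0 0 0 0
0 0 0 0
0 0 0 1
0 1 1 1
1 1 1 1

After press 2 at (4,1):
0 0 0 0
0 0 0 0
0 0 0 1
0 0 1 1
0 0 0 1

After press 3 at (4,2):
0 0 0 0
0 0 0 0
0 0 0 1
0 0 0 1
0 1 1 0

After press 4 at (4,2):
0 0 0 0
0 0 0 0
0 0 0 1
0 0 1 1
0 0 0 1

After press 5 at (3,3):
0 0 0 0
0 0 0 0
0 0 0 0
0 0 0 0
0 0 0 0

Lights still on: 0

Answer: yes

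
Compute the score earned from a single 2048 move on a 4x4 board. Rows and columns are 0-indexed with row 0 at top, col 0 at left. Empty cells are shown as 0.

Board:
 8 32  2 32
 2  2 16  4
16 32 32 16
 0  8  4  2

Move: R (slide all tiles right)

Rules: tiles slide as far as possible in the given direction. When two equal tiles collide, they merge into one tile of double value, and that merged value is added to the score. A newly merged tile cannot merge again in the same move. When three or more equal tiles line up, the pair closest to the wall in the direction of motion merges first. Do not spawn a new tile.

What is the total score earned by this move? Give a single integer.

Slide right:
row 0: [8, 32, 2, 32] -> [8, 32, 2, 32]  score +0 (running 0)
row 1: [2, 2, 16, 4] -> [0, 4, 16, 4]  score +4 (running 4)
row 2: [16, 32, 32, 16] -> [0, 16, 64, 16]  score +64 (running 68)
row 3: [0, 8, 4, 2] -> [0, 8, 4, 2]  score +0 (running 68)
Board after move:
 8 32  2 32
 0  4 16  4
 0 16 64 16
 0  8  4  2

Answer: 68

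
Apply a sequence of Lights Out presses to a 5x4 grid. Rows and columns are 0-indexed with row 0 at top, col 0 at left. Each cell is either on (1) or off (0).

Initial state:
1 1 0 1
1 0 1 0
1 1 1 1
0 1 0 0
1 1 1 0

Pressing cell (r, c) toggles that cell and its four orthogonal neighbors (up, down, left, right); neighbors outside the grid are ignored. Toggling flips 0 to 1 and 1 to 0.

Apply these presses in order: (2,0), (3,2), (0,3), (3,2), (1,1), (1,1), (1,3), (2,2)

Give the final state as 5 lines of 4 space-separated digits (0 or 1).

After press 1 at (2,0):
1 1 0 1
0 0 1 0
0 0 1 1
1 1 0 0
1 1 1 0

After press 2 at (3,2):
1 1 0 1
0 0 1 0
0 0 0 1
1 0 1 1
1 1 0 0

After press 3 at (0,3):
1 1 1 0
0 0 1 1
0 0 0 1
1 0 1 1
1 1 0 0

After press 4 at (3,2):
1 1 1 0
0 0 1 1
0 0 1 1
1 1 0 0
1 1 1 0

After press 5 at (1,1):
1 0 1 0
1 1 0 1
0 1 1 1
1 1 0 0
1 1 1 0

After press 6 at (1,1):
1 1 1 0
0 0 1 1
0 0 1 1
1 1 0 0
1 1 1 0

After press 7 at (1,3):
1 1 1 1
0 0 0 0
0 0 1 0
1 1 0 0
1 1 1 0

After press 8 at (2,2):
1 1 1 1
0 0 1 0
0 1 0 1
1 1 1 0
1 1 1 0

Answer: 1 1 1 1
0 0 1 0
0 1 0 1
1 1 1 0
1 1 1 0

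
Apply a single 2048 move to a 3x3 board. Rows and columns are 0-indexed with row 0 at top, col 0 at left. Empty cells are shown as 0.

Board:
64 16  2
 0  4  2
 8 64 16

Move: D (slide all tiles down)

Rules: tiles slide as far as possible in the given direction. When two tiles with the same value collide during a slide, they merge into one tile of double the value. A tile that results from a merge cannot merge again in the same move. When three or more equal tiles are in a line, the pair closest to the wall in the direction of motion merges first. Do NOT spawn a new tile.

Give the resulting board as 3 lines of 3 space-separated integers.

Slide down:
col 0: [64, 0, 8] -> [0, 64, 8]
col 1: [16, 4, 64] -> [16, 4, 64]
col 2: [2, 2, 16] -> [0, 4, 16]

Answer:  0 16  0
64  4  4
 8 64 16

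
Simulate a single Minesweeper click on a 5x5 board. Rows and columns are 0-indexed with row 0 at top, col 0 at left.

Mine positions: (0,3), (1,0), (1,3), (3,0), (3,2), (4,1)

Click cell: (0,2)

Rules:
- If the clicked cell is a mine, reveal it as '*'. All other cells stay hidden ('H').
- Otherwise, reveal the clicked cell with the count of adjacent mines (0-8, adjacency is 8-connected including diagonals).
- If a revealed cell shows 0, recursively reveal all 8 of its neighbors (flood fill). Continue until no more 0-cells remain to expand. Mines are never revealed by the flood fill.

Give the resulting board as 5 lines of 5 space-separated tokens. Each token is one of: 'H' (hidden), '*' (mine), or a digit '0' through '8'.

H H 2 H H
H H H H H
H H H H H
H H H H H
H H H H H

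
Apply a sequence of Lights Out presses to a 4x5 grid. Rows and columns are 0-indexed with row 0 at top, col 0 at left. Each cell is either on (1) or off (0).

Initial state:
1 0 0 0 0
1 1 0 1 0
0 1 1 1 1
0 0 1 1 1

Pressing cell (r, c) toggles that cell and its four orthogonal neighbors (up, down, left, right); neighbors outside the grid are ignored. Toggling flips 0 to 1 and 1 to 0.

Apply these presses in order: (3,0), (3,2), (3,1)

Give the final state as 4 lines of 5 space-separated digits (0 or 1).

After press 1 at (3,0):
1 0 0 0 0
1 1 0 1 0
1 1 1 1 1
1 1 1 1 1

After press 2 at (3,2):
1 0 0 0 0
1 1 0 1 0
1 1 0 1 1
1 0 0 0 1

After press 3 at (3,1):
1 0 0 0 0
1 1 0 1 0
1 0 0 1 1
0 1 1 0 1

Answer: 1 0 0 0 0
1 1 0 1 0
1 0 0 1 1
0 1 1 0 1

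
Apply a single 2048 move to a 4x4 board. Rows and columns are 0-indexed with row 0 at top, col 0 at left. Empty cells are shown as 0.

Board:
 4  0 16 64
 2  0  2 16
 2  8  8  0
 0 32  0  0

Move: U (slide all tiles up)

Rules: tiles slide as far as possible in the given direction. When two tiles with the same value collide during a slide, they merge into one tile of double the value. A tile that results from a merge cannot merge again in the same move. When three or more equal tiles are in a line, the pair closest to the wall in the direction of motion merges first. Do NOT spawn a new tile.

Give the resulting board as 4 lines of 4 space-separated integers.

Slide up:
col 0: [4, 2, 2, 0] -> [4, 4, 0, 0]
col 1: [0, 0, 8, 32] -> [8, 32, 0, 0]
col 2: [16, 2, 8, 0] -> [16, 2, 8, 0]
col 3: [64, 16, 0, 0] -> [64, 16, 0, 0]

Answer:  4  8 16 64
 4 32  2 16
 0  0  8  0
 0  0  0  0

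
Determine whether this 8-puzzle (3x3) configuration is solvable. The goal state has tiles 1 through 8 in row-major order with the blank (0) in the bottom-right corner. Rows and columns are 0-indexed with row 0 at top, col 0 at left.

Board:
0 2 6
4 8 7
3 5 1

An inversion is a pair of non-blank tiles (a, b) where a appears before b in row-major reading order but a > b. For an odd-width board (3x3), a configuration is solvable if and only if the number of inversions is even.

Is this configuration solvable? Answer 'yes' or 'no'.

Inversions (pairs i<j in row-major order where tile[i] > tile[j] > 0): 16
16 is even, so the puzzle is solvable.

Answer: yes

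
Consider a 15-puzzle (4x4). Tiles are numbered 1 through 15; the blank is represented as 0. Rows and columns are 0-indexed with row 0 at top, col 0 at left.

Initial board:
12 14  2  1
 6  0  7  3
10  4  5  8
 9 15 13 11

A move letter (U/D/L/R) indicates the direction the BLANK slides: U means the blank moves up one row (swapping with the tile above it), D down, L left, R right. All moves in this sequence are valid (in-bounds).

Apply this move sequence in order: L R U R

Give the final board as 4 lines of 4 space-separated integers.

After move 1 (L):
12 14  2  1
 0  6  7  3
10  4  5  8
 9 15 13 11

After move 2 (R):
12 14  2  1
 6  0  7  3
10  4  5  8
 9 15 13 11

After move 3 (U):
12  0  2  1
 6 14  7  3
10  4  5  8
 9 15 13 11

After move 4 (R):
12  2  0  1
 6 14  7  3
10  4  5  8
 9 15 13 11

Answer: 12  2  0  1
 6 14  7  3
10  4  5  8
 9 15 13 11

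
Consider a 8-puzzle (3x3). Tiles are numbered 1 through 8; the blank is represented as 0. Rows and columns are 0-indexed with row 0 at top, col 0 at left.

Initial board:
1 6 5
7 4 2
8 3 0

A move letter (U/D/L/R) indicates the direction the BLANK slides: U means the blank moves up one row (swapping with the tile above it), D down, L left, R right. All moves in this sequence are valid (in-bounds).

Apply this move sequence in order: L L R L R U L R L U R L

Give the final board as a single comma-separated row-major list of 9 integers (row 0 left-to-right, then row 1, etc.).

After move 1 (L):
1 6 5
7 4 2
8 0 3

After move 2 (L):
1 6 5
7 4 2
0 8 3

After move 3 (R):
1 6 5
7 4 2
8 0 3

After move 4 (L):
1 6 5
7 4 2
0 8 3

After move 5 (R):
1 6 5
7 4 2
8 0 3

After move 6 (U):
1 6 5
7 0 2
8 4 3

After move 7 (L):
1 6 5
0 7 2
8 4 3

After move 8 (R):
1 6 5
7 0 2
8 4 3

After move 9 (L):
1 6 5
0 7 2
8 4 3

After move 10 (U):
0 6 5
1 7 2
8 4 3

After move 11 (R):
6 0 5
1 7 2
8 4 3

After move 12 (L):
0 6 5
1 7 2
8 4 3

Answer: 0, 6, 5, 1, 7, 2, 8, 4, 3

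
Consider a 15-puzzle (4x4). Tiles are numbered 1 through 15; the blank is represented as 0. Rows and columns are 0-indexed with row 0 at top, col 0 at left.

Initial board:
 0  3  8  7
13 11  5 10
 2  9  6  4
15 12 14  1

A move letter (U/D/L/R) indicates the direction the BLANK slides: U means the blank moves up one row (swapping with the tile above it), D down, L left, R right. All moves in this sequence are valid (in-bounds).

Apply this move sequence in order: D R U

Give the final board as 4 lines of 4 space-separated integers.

After move 1 (D):
13  3  8  7
 0 11  5 10
 2  9  6  4
15 12 14  1

After move 2 (R):
13  3  8  7
11  0  5 10
 2  9  6  4
15 12 14  1

After move 3 (U):
13  0  8  7
11  3  5 10
 2  9  6  4
15 12 14  1

Answer: 13  0  8  7
11  3  5 10
 2  9  6  4
15 12 14  1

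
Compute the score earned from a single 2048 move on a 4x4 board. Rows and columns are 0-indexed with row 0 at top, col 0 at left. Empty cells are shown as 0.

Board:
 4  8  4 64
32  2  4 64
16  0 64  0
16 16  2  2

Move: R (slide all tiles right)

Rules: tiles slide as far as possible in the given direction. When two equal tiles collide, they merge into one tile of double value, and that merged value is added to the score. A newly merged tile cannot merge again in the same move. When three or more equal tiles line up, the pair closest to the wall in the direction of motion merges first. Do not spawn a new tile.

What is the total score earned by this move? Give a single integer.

Answer: 36

Derivation:
Slide right:
row 0: [4, 8, 4, 64] -> [4, 8, 4, 64]  score +0 (running 0)
row 1: [32, 2, 4, 64] -> [32, 2, 4, 64]  score +0 (running 0)
row 2: [16, 0, 64, 0] -> [0, 0, 16, 64]  score +0 (running 0)
row 3: [16, 16, 2, 2] -> [0, 0, 32, 4]  score +36 (running 36)
Board after move:
 4  8  4 64
32  2  4 64
 0  0 16 64
 0  0 32  4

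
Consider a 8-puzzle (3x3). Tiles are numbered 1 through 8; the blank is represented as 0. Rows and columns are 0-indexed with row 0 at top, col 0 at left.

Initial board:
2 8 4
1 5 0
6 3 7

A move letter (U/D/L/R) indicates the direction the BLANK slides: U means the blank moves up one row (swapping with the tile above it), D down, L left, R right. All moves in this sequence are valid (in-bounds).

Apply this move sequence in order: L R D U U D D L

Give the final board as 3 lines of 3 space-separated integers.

After move 1 (L):
2 8 4
1 0 5
6 3 7

After move 2 (R):
2 8 4
1 5 0
6 3 7

After move 3 (D):
2 8 4
1 5 7
6 3 0

After move 4 (U):
2 8 4
1 5 0
6 3 7

After move 5 (U):
2 8 0
1 5 4
6 3 7

After move 6 (D):
2 8 4
1 5 0
6 3 7

After move 7 (D):
2 8 4
1 5 7
6 3 0

After move 8 (L):
2 8 4
1 5 7
6 0 3

Answer: 2 8 4
1 5 7
6 0 3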